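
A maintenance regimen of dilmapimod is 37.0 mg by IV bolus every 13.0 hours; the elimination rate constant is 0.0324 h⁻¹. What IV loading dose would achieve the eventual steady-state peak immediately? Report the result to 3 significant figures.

108 mg

Accumulation ratio R = 1 / (1 − e^(−kτ)) = 1 / (1 − e^(−0.03240×13.0)) = 1 / (1 − 0.6563) = 2.909
Loading dose = maintenance dose × R = 37.0 × 2.909 ≈ 108 mg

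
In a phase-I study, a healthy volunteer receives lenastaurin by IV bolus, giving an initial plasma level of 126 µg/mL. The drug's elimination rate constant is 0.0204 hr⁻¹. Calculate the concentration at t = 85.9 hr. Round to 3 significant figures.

21.8 µg/mL

C(t) = C₀ e^(−kt) = 126 × e^(−0.02040 × 85.9) = 126 × e^(−1.752) = 126 × 0.1734 ≈ 21.8 µg/mL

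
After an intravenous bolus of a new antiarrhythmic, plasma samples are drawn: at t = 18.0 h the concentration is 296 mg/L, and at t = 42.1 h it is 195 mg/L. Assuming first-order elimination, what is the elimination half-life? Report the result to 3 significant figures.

40.0 hours

k = ln(C₁/C₂) / (t₂ − t₁) = ln(296/195) / (42.1 − 18.0)
  = 0.4174 / 24.10 = 0.01732 h⁻¹
t½ = ln 2 / k = ln 2 / 0.01732 ≈ 40.0 hours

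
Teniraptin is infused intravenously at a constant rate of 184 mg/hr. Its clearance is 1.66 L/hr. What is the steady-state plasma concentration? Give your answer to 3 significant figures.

111 µg/mL

Css = infusion rate / CL = 184 / 1.66 ≈ 111 µg/mL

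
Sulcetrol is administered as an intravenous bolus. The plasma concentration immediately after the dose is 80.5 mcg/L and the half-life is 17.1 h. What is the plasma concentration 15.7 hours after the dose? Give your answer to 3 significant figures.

k = ln 2 / 17.1 = 0.04053 h⁻¹
C(t) = C₀ e^(−kt) = 80.5 × e^(−0.04053 × 15.7) = 80.5 × e^(−0.6364) = 80.5 × 0.5292 ≈ 42.6 mcg/L

42.6 mcg/L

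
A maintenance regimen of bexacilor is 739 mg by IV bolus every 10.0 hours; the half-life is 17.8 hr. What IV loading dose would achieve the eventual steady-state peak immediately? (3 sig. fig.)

k = ln 2 / 17.8 = 0.03894 hr⁻¹
Accumulation ratio R = 1 / (1 − e^(−kτ)) = 1 / (1 − e^(−0.03894×10.0)) = 1 / (1 − 0.6775) = 3.100
Loading dose = maintenance dose × R = 739 × 3.100 ≈ 2290 mg

2290 mg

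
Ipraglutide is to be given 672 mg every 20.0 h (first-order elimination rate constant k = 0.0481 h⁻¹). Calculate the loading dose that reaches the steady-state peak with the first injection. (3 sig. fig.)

Accumulation ratio R = 1 / (1 − e^(−kτ)) = 1 / (1 − e^(−0.04810×20.0)) = 1 / (1 − 0.3821) = 1.618
Loading dose = maintenance dose × R = 672 × 1.618 ≈ 1090 mg

1090 mg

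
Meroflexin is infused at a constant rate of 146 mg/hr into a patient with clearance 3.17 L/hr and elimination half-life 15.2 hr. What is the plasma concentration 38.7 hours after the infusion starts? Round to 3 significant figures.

Css = rate / CL = 146 / 3.17 = 46.06 mg/L
k = ln 2 / 15.2 = 0.04560 hr⁻¹
C(t) = Css (1 − e^(−kt)) = 46.06 × (1 − e^(−1.765)) = 46.06 × 0.8288 ≈ 38.2 mg/L

38.2 mg/L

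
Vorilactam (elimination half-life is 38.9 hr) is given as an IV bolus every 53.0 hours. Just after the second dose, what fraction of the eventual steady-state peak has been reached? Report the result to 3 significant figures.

0.849

k = ln 2 / 38.9 = 0.01782 hr⁻¹
f_n = 1 − e^(−nkτ) = 1 − e^(−2 × 0.01782 × 53.0) = 1 − e^(−1.889) = 1 − 0.1513 ≈ 0.849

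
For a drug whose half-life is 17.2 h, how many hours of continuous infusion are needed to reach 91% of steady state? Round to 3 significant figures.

59.8 hours

k = ln 2 / 17.2 = 0.04030 h⁻¹
f = 1 − e^(−kt)  ⇒  t = −ln(1 − f) / k
t = −ln(1 − 0.91) / 0.04030 = 2.408 / 0.04030 ≈ 59.8 hours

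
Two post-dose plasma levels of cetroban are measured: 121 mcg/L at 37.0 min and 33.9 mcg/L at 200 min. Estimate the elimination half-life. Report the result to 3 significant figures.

k = ln(C₁/C₂) / (t₂ − t₁) = ln(121/33.9) / (200 − 37.0)
  = 1.272 / 163.0 = 0.007806 min⁻¹
t½ = ln 2 / k = ln 2 / 0.007806 ≈ 88.8 minutes

88.8 minutes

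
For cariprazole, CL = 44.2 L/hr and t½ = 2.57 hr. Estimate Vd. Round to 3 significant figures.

k = ln 2 / t½ = ln 2 / 2.57 = 0.2697 hr⁻¹
V = CL / k = 44.2 / 0.2697 ≈ 164 L

164 L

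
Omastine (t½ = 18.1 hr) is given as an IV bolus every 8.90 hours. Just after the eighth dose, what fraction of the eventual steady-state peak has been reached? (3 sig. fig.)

k = ln 2 / 18.1 = 0.03830 hr⁻¹
f_n = 1 − e^(−nkτ) = 1 − e^(−8 × 0.03830 × 8.90) = 1 − e^(−2.727) = 1 − 0.06544 ≈ 0.935

0.935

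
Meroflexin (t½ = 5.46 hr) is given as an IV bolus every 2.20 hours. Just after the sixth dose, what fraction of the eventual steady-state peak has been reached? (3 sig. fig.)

k = ln 2 / 5.46 = 0.1270 hr⁻¹
f_n = 1 − e^(−nkτ) = 1 − e^(−6 × 0.1270 × 2.20) = 1 − e^(−1.676) = 1 − 0.1872 ≈ 0.813

0.813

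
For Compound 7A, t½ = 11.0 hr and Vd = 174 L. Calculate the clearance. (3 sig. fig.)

11.0 L/hr

k = ln 2 / t½ = ln 2 / 11.0 = 0.06301 hr⁻¹
CL = k · V = 0.06301 × 174 ≈ 11.0 L/hr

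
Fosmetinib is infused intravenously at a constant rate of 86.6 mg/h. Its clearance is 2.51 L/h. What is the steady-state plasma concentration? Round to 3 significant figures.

Css = infusion rate / CL = 86.6 / 2.51 ≈ 34.5 µg/mL

34.5 µg/mL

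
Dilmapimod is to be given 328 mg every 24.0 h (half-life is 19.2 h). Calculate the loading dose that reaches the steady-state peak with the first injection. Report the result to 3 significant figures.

k = ln 2 / 19.2 = 0.03610 h⁻¹
Accumulation ratio R = 1 / (1 − e^(−kτ)) = 1 / (1 − e^(−0.03610×24.0)) = 1 / (1 − 0.4204) = 1.725
Loading dose = maintenance dose × R = 328 × 1.725 ≈ 566 mg

566 mg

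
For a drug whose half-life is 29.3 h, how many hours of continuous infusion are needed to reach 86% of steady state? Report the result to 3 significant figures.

k = ln 2 / 29.3 = 0.02366 h⁻¹
f = 1 − e^(−kt)  ⇒  t = −ln(1 − f) / k
t = −ln(1 − 0.86) / 0.02366 = 1.966 / 0.02366 ≈ 83.1 hours

83.1 hours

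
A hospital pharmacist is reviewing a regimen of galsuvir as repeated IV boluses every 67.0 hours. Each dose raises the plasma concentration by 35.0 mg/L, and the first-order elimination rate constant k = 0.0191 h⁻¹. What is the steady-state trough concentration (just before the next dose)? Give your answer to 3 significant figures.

Fraction remaining after one interval: e^(−kτ) = e^(−0.01910 × 67.0) = 0.2781
R = 1 / (1 − 0.2781) = 1.385
Css,max = 35.0 × 1.385 = 48.48 mg/L
Css,min = Css,max × e^(−kτ) = 48.48 × 0.2781 ≈ 13.5 mg/L

13.5 mg/L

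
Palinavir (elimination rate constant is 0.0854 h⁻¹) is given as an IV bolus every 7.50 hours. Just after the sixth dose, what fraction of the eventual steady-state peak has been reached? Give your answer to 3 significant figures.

0.979

f_n = 1 − e^(−nkτ) = 1 − e^(−6 × 0.08540 × 7.50) = 1 − e^(−3.843) = 1 − 0.02143 ≈ 0.979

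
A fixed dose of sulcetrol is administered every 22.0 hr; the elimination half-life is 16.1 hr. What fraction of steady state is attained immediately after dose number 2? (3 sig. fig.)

0.850

k = ln 2 / 16.1 = 0.04305 hr⁻¹
f_n = 1 − e^(−nkτ) = 1 − e^(−2 × 0.04305 × 22.0) = 1 − e^(−1.894) = 1 − 0.1504 ≈ 0.850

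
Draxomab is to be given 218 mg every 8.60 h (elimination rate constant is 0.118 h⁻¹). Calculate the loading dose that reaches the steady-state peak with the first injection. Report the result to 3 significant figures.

Accumulation ratio R = 1 / (1 − e^(−kτ)) = 1 / (1 − e^(−0.1180×8.60)) = 1 / (1 − 0.3625) = 1.569
Loading dose = maintenance dose × R = 218 × 1.569 ≈ 342 mg

342 mg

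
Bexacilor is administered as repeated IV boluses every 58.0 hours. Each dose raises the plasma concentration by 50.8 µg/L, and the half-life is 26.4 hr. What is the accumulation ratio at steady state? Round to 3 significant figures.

k = ln 2 / 26.4 = 0.02626 hr⁻¹
Fraction remaining after one interval: e^(−kτ) = e^(−0.02626 × 58.0) = 0.2181
R = 1 / (1 − 0.2181) = 1 / 0.7819 ≈ 1.28

1.28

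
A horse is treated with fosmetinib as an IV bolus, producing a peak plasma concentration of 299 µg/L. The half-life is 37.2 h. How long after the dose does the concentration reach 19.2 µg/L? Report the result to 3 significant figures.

147 hours

k = ln 2 / 37.2 = 0.01863 h⁻¹
C(t) = C₀ e^(−kt)  ⇒  t = ln(C₀/C) / k
t = ln(299/19.2) / 0.01863 = 2.746 / 0.01863 ≈ 147 hours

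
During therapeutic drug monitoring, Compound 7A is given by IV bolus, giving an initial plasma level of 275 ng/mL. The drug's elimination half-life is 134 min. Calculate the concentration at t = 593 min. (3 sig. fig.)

12.8 ng/mL

k = ln 2 / 134 = 0.005173 min⁻¹
593 min is 4.425 half-lives, so C = 275 × (1/2)^4.425 = 275 × 0.04654 ≈ 12.8 ng/mL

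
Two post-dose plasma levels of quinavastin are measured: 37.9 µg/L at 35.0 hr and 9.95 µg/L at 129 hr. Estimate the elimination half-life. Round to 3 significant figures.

k = ln(C₁/C₂) / (t₂ − t₁) = ln(37.9/9.95) / (129 − 35.0)
  = 1.337 / 94.00 = 0.01423 hr⁻¹
t½ = ln 2 / k = ln 2 / 0.01423 ≈ 48.7 hours

48.7 hours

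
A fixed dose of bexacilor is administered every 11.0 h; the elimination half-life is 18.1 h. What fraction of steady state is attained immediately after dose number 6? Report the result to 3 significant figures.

k = ln 2 / 18.1 = 0.03830 h⁻¹
f_n = 1 − e^(−nkτ) = 1 − e^(−6 × 0.03830 × 11.0) = 1 − e^(−2.527) = 1 − 0.07986 ≈ 0.920

0.920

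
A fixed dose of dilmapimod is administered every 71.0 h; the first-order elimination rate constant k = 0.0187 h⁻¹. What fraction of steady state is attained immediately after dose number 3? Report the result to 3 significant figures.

f_n = 1 − e^(−nkτ) = 1 − e^(−3 × 0.01870 × 71.0) = 1 − e^(−3.983) = 1 − 0.01863 ≈ 0.981

0.981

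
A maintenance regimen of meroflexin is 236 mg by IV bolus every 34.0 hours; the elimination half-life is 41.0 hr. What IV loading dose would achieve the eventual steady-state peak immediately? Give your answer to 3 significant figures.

540 mg

k = ln 2 / 41.0 = 0.01691 hr⁻¹
Accumulation ratio R = 1 / (1 − e^(−kτ)) = 1 / (1 − e^(−0.01691×34.0)) = 1 / (1 − 0.5628) = 2.287
Loading dose = maintenance dose × R = 236 × 2.287 ≈ 540 mg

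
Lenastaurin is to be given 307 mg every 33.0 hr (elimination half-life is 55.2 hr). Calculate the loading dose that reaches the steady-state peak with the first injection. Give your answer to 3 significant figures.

k = ln 2 / 55.2 = 0.01256 hr⁻¹
Accumulation ratio R = 1 / (1 − e^(−kτ)) = 1 / (1 − e^(−0.01256×33.0)) = 1 / (1 − 0.6607) = 2.948
Loading dose = maintenance dose × R = 307 × 2.948 ≈ 905 mg

905 mg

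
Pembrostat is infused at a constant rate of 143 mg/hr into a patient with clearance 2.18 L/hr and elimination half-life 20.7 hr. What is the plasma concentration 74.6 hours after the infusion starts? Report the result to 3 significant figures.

Css = rate / CL = 143 / 2.18 = 65.60 mg/L
k = ln 2 / 20.7 = 0.03349 hr⁻¹
C(t) = Css (1 − e^(−kt)) = 65.60 × (1 − e^(−2.498)) = 65.60 × 0.9178 ≈ 60.2 mg/L

60.2 mg/L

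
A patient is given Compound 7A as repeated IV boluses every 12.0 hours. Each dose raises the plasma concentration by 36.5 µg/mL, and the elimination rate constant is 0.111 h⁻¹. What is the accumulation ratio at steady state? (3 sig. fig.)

Fraction remaining after one interval: e^(−kτ) = e^(−0.1110 × 12.0) = 0.2639
R = 1 / (1 − 0.2639) = 1 / 0.7361 ≈ 1.36

1.36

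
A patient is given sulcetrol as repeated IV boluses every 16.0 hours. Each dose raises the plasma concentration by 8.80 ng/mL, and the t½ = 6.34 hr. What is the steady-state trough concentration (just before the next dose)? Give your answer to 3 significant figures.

k = ln 2 / 6.34 = 0.1093 hr⁻¹
Fraction remaining after one interval: e^(−kτ) = e^(−0.1093 × 16.0) = 0.1739
R = 1 / (1 − 0.1739) = 1.211
Css,max = 8.80 × 1.211 = 10.65 ng/mL
Css,min = Css,max × e^(−kτ) = 10.65 × 0.1739 ≈ 1.85 ng/mL

1.85 ng/mL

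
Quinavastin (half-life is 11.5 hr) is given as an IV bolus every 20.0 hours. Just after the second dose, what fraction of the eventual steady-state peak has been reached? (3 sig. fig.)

0.910

k = ln 2 / 11.5 = 0.06027 hr⁻¹
f_n = 1 − e^(−nkτ) = 1 − e^(−2 × 0.06027 × 20.0) = 1 − e^(−2.411) = 1 − 0.08973 ≈ 0.910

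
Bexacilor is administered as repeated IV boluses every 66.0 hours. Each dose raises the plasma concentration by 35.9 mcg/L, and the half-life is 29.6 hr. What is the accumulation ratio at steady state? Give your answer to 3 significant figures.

1.27

k = ln 2 / 29.6 = 0.02342 hr⁻¹
Fraction remaining after one interval: e^(−kτ) = e^(−0.02342 × 66.0) = 0.2132
R = 1 / (1 − 0.2132) = 1 / 0.7868 ≈ 1.27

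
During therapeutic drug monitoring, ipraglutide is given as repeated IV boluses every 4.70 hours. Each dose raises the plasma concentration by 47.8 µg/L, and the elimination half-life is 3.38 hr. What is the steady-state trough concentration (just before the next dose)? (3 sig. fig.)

29.5 µg/L

k = ln 2 / 3.38 = 0.2051 hr⁻¹
Fraction remaining after one interval: e^(−kτ) = e^(−0.2051 × 4.70) = 0.3814
R = 1 / (1 − 0.3814) = 1.617
Css,max = 47.8 × 1.617 = 77.27 µg/L
Css,min = Css,max × e^(−kτ) = 77.27 × 0.3814 ≈ 29.5 µg/L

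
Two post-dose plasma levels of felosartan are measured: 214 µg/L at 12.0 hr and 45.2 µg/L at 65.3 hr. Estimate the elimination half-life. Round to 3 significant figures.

23.8 hours

k = ln(C₁/C₂) / (t₂ − t₁) = ln(214/45.2) / (65.3 − 12.0)
  = 1.555 / 53.30 = 0.02917 hr⁻¹
t½ = ln 2 / k = ln 2 / 0.02917 ≈ 23.8 hours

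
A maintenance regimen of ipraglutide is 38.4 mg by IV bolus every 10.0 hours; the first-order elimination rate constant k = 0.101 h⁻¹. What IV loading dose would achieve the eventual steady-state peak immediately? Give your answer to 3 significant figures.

Accumulation ratio R = 1 / (1 − e^(−kτ)) = 1 / (1 − e^(−0.1010×10.0)) = 1 / (1 − 0.3642) = 1.573
Loading dose = maintenance dose × R = 38.4 × 1.573 ≈ 60.4 mg

60.4 mg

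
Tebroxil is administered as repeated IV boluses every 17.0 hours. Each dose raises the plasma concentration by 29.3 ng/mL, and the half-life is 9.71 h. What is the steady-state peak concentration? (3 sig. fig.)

41.7 ng/mL

k = ln 2 / 9.71 = 0.07138 h⁻¹
Fraction remaining after one interval: e^(−kτ) = e^(−0.07138 × 17.0) = 0.2971
R = 1 / (1 − 0.2971) = 1.423
Css,max = 29.3 × 1.423 ≈ 41.7 ng/mL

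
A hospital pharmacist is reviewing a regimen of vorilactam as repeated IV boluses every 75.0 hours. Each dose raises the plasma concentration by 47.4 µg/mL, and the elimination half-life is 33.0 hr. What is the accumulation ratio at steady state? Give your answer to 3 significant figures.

1.26

k = ln 2 / 33.0 = 0.02100 hr⁻¹
Fraction remaining after one interval: e^(−kτ) = e^(−0.02100 × 75.0) = 0.2069
R = 1 / (1 − 0.2069) = 1 / 0.7931 ≈ 1.26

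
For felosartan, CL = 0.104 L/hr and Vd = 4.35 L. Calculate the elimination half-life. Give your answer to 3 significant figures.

29.0 hours

k = CL / V = 0.104 / 4.35 = 0.02391 hr⁻¹
t½ = ln 2 / k = ln 2 / 0.02391 ≈ 29.0 hours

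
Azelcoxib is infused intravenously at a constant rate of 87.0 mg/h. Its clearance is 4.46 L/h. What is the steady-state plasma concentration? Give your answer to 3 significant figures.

19.5 µg/mL

Css = infusion rate / CL = 87.0 / 4.46 ≈ 19.5 µg/mL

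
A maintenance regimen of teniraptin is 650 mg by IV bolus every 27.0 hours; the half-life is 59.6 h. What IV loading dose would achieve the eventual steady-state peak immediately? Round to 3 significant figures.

2410 mg

k = ln 2 / 59.6 = 0.01163 h⁻¹
Accumulation ratio R = 1 / (1 − e^(−kτ)) = 1 / (1 − e^(−0.01163×27.0)) = 1 / (1 − 0.7305) = 3.711
Loading dose = maintenance dose × R = 650 × 3.711 ≈ 2410 mg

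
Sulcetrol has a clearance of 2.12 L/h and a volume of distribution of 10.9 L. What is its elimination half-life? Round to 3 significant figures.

3.56 hours

k = CL / V = 2.12 / 10.9 = 0.1945 h⁻¹
t½ = ln 2 / k = ln 2 / 0.1945 ≈ 3.56 hours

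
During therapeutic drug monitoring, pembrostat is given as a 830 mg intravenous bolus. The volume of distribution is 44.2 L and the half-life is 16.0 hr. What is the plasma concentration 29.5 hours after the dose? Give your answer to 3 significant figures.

5.23 µg/mL

C₀ = dose / V = 830 / 44.2 = 18.78 µg/mL
k = ln 2 / 16.0 = 0.04332 hr⁻¹
C(t) = C₀ e^(−kt) = 18.78 × e^(−0.04332 × 29.5) = 18.78 × e^(−1.278) = 18.78 × 0.2786 ≈ 5.23 µg/mL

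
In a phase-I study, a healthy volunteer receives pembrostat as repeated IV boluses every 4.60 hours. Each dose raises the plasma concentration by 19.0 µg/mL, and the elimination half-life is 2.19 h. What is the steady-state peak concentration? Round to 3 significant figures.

24.8 µg/mL

k = ln 2 / 2.19 = 0.3165 h⁻¹
Fraction remaining after one interval: e^(−kτ) = e^(−0.3165 × 4.60) = 0.2332
R = 1 / (1 − 0.2332) = 1.304
Css,max = 19.0 × 1.304 ≈ 24.8 µg/mL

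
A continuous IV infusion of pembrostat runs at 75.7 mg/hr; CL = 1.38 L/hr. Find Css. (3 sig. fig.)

54.9 mg/L

Css = infusion rate / CL = 75.7 / 1.38 ≈ 54.9 mg/L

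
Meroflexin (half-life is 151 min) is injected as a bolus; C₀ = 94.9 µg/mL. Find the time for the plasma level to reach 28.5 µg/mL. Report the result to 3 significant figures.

k = ln 2 / 151 = 0.004590 min⁻¹
C(t) = C₀ e^(−kt)  ⇒  t = ln(C₀/C) / k
t = ln(94.9/28.5) / 0.004590 = 1.203 / 0.004590 ≈ 262 minutes

262 minutes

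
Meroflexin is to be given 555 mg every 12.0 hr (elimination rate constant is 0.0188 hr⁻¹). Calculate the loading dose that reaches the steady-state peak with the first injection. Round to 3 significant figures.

Accumulation ratio R = 1 / (1 − e^(−kτ)) = 1 / (1 − e^(−0.01880×12.0)) = 1 / (1 − 0.7980) = 4.951
Loading dose = maintenance dose × R = 555 × 4.951 ≈ 2750 mg

2750 mg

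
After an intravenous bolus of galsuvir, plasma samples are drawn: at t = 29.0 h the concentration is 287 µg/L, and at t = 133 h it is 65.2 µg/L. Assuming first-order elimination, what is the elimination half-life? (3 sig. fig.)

48.6 hours

k = ln(C₁/C₂) / (t₂ − t₁) = ln(287/65.2) / (133 − 29.0)
  = 1.482 / 104.0 = 0.01425 h⁻¹
t½ = ln 2 / k = ln 2 / 0.01425 ≈ 48.6 hours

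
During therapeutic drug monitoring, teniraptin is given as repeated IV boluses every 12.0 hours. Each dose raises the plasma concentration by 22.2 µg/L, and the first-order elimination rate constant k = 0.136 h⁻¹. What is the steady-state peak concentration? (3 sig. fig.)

27.6 µg/L

Fraction remaining after one interval: e^(−kτ) = e^(−0.1360 × 12.0) = 0.1955
R = 1 / (1 − 0.1955) = 1.243
Css,max = 22.2 × 1.243 ≈ 27.6 µg/L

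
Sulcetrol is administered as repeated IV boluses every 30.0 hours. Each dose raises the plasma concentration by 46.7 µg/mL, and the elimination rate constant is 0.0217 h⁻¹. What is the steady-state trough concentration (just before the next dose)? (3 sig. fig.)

Fraction remaining after one interval: e^(−kτ) = e^(−0.02170 × 30.0) = 0.5215
R = 1 / (1 − 0.5215) = 2.090
Css,max = 46.7 × 2.090 = 97.60 µg/mL
Css,min = Css,max × e^(−kτ) = 97.60 × 0.5215 ≈ 50.9 µg/mL

50.9 µg/mL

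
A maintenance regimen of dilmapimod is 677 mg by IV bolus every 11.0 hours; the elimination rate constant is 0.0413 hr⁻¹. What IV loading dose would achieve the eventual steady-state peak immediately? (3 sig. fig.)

1850 mg

Accumulation ratio R = 1 / (1 − e^(−kτ)) = 1 / (1 − e^(−0.04130×11.0)) = 1 / (1 − 0.6349) = 2.739
Loading dose = maintenance dose × R = 677 × 2.739 ≈ 1850 mg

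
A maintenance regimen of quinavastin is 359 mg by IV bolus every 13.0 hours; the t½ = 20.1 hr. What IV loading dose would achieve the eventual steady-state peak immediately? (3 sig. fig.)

994 mg

k = ln 2 / 20.1 = 0.03448 hr⁻¹
Accumulation ratio R = 1 / (1 − e^(−kτ)) = 1 / (1 − e^(−0.03448×13.0)) = 1 / (1 − 0.6387) = 2.768
Loading dose = maintenance dose × R = 359 × 2.768 ≈ 994 mg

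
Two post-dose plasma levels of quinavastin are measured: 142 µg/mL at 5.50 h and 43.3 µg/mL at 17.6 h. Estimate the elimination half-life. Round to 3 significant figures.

7.06 hours

k = ln(C₁/C₂) / (t₂ − t₁) = ln(142/43.3) / (17.6 − 5.50)
  = 1.188 / 12.10 = 0.09815 h⁻¹
t½ = ln 2 / k = ln 2 / 0.09815 ≈ 7.06 hours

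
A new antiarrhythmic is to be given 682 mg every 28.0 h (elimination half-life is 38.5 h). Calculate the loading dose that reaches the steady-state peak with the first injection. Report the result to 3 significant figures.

1720 mg

k = ln 2 / 38.5 = 0.01800 h⁻¹
Accumulation ratio R = 1 / (1 − e^(−kτ)) = 1 / (1 − e^(−0.01800×28.0)) = 1 / (1 − 0.6040) = 2.526
Loading dose = maintenance dose × R = 682 × 2.526 ≈ 1720 mg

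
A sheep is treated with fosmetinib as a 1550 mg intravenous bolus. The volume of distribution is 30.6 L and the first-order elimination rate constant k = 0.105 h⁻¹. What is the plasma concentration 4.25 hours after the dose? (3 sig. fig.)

C₀ = dose / V = 1550 / 30.6 = 50.65 µg/mL
C(t) = C₀ e^(−kt) = 50.65 × e^(−0.1050 × 4.25) = 50.65 × e^(−0.4462) = 50.65 × 0.6400 ≈ 32.4 µg/mL

32.4 µg/mL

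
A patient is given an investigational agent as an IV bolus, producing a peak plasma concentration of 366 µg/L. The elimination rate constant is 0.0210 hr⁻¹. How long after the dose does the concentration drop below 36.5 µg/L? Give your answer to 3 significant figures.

110 hours

C(t) = C₀ e^(−kt)  ⇒  t = ln(C₀/C) / k
t = ln(366/36.5) / 0.02100 = 2.305 / 0.02100 ≈ 110 hours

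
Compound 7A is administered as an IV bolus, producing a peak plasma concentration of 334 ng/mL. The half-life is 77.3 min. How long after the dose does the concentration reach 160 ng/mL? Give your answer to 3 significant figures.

82.1 minutes

k = ln 2 / 77.3 = 0.008967 min⁻¹
C(t) = C₀ e^(−kt)  ⇒  t = ln(C₀/C) / k
t = ln(334/160) / 0.008967 = 0.7360 / 0.008967 ≈ 82.1 minutes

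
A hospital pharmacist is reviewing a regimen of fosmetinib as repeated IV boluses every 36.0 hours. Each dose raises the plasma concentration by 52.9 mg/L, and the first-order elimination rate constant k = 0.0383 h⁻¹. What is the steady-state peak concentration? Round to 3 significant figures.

70.7 mg/L

Fraction remaining after one interval: e^(−kτ) = e^(−0.03830 × 36.0) = 0.2519
R = 1 / (1 − 0.2519) = 1.337
Css,max = 52.9 × 1.337 ≈ 70.7 mg/L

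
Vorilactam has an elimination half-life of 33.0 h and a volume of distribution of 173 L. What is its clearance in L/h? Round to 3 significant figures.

k = ln 2 / t½ = ln 2 / 33.0 = 0.02100 h⁻¹
CL = k · V = 0.02100 × 173 ≈ 3.63 L/h

3.63 L/h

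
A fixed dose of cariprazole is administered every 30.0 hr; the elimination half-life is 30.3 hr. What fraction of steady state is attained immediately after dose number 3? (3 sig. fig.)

k = ln 2 / 30.3 = 0.02288 hr⁻¹
f_n = 1 − e^(−nkτ) = 1 − e^(−3 × 0.02288 × 30.0) = 1 − e^(−2.059) = 1 − 0.1276 ≈ 0.872

0.872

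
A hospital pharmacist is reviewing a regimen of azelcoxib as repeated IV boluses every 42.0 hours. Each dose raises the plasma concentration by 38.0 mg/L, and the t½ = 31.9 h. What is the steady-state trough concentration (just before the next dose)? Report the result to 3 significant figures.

25.5 mg/L

k = ln 2 / 31.9 = 0.02173 h⁻¹
Fraction remaining after one interval: e^(−kτ) = e^(−0.02173 × 42.0) = 0.4015
R = 1 / (1 − 0.4015) = 1.671
Css,max = 38.0 × 1.671 = 63.49 mg/L
Css,min = Css,max × e^(−kτ) = 63.49 × 0.4015 ≈ 25.5 mg/L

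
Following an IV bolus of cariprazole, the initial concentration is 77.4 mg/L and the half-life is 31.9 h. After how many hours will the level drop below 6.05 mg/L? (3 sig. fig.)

k = ln 2 / 31.9 = 0.02173 h⁻¹
C(t) = C₀ e^(−kt)  ⇒  t = ln(C₀/C) / k
t = ln(77.4/6.05) / 0.02173 = 2.549 / 0.02173 ≈ 117 hours

117 hours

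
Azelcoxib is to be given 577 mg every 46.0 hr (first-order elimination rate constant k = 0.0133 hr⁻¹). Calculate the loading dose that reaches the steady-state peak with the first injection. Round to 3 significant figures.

1260 mg

Accumulation ratio R = 1 / (1 − e^(−kτ)) = 1 / (1 − e^(−0.01330×46.0)) = 1 / (1 − 0.5424) = 2.185
Loading dose = maintenance dose × R = 577 × 2.185 ≈ 1260 mg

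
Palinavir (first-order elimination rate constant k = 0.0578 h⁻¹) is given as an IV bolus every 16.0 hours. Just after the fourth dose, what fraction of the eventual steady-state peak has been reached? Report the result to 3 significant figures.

f_n = 1 − e^(−nkτ) = 1 − e^(−4 × 0.05780 × 16.0) = 1 − e^(−3.699) = 1 − 0.02474 ≈ 0.975

0.975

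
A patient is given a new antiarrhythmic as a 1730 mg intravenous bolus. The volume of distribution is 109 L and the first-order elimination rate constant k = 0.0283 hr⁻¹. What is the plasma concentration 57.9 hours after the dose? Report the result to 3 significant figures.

3.08 mg/L

C₀ = dose / V = 1730 / 109 = 15.87 mg/L
C(t) = C₀ e^(−kt) = 15.87 × e^(−0.02830 × 57.9) = 15.87 × e^(−1.639) = 15.87 × 0.1943 ≈ 3.08 mg/L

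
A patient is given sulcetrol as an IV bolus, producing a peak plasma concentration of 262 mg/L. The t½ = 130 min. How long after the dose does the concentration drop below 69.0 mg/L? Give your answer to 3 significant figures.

k = ln 2 / 130 = 0.005332 min⁻¹
C(t) = C₀ e^(−kt)  ⇒  t = ln(C₀/C) / k
t = ln(262/69.0) / 0.005332 = 1.334 / 0.005332 ≈ 250 minutes

250 minutes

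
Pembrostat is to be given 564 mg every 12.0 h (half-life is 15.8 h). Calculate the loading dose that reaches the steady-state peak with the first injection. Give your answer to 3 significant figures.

k = ln 2 / 15.8 = 0.04387 h⁻¹
Accumulation ratio R = 1 / (1 − e^(−kτ)) = 1 / (1 − e^(−0.04387×12.0)) = 1 / (1 − 0.5907) = 2.443
Loading dose = maintenance dose × R = 564 × 2.443 ≈ 1380 mg

1380 mg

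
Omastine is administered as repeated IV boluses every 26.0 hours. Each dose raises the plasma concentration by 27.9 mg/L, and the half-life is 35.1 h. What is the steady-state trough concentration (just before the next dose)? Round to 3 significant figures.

k = ln 2 / 35.1 = 0.01975 h⁻¹
Fraction remaining after one interval: e^(−kτ) = e^(−0.01975 × 26.0) = 0.5984
R = 1 / (1 − 0.5984) = 2.490
Css,max = 27.9 × 2.490 = 69.48 mg/L
Css,min = Css,max × e^(−kτ) = 69.48 × 0.5984 ≈ 41.6 mg/L

41.6 mg/L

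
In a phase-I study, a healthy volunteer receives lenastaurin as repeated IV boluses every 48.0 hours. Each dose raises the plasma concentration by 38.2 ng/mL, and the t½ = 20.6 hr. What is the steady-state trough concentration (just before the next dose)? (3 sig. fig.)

9.48 ng/mL

k = ln 2 / 20.6 = 0.03365 hr⁻¹
Fraction remaining after one interval: e^(−kτ) = e^(−0.03365 × 48.0) = 0.1989
R = 1 / (1 − 0.1989) = 1.248
Css,max = 38.2 × 1.248 = 47.68 ng/mL
Css,min = Css,max × e^(−kτ) = 47.68 × 0.1989 ≈ 9.48 ng/mL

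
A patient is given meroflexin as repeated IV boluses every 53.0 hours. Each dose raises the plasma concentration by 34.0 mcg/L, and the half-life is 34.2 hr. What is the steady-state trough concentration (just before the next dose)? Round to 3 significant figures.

k = ln 2 / 34.2 = 0.02027 hr⁻¹
Fraction remaining after one interval: e^(−kτ) = e^(−0.02027 × 53.0) = 0.3416
R = 1 / (1 − 0.3416) = 1.519
Css,max = 34.0 × 1.519 = 51.64 mcg/L
Css,min = Css,max × e^(−kτ) = 51.64 × 0.3416 ≈ 17.6 mcg/L

17.6 mcg/L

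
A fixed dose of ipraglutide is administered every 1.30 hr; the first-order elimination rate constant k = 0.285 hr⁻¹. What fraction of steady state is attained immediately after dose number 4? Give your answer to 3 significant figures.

0.773

f_n = 1 − e^(−nkτ) = 1 − e^(−4 × 0.2850 × 1.30) = 1 − e^(−1.482) = 1 − 0.2272 ≈ 0.773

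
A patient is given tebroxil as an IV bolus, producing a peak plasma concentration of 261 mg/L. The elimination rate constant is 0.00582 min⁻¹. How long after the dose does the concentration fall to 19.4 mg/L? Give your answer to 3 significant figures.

447 minutes

C(t) = C₀ e^(−kt)  ⇒  t = ln(C₀/C) / k
t = ln(261/19.4) / 0.005820 = 2.599 / 0.005820 ≈ 447 minutes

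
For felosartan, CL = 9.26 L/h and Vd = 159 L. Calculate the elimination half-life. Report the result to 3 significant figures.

11.9 hours

k = CL / V = 9.26 / 159 = 0.05824 h⁻¹
t½ = ln 2 / k = ln 2 / 0.05824 ≈ 11.9 hours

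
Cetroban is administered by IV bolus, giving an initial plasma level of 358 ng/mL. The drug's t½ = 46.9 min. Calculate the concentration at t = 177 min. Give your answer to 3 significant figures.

k = ln 2 / 46.9 = 0.01478 min⁻¹
C(t) = C₀ e^(−kt) = 358 × e^(−0.01478 × 177) = 358 × e^(−2.616) = 358 × 0.07310 ≈ 26.2 ng/mL

26.2 ng/mL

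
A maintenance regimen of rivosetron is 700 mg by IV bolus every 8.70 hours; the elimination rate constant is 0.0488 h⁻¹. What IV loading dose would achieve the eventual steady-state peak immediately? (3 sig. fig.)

Accumulation ratio R = 1 / (1 − e^(−kτ)) = 1 / (1 − e^(−0.04880×8.70)) = 1 / (1 − 0.6541) = 2.891
Loading dose = maintenance dose × R = 700 × 2.891 ≈ 2020 mg

2020 mg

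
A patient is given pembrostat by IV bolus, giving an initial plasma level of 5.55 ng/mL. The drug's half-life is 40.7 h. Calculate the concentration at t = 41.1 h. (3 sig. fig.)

2.76 ng/mL

k = ln 2 / 40.7 = 0.01703 h⁻¹
C(t) = C₀ e^(−kt) = 5.55 × e^(−0.01703 × 41.1) = 5.55 × e^(−0.7000) = 5.55 × 0.4966 ≈ 2.76 ng/mL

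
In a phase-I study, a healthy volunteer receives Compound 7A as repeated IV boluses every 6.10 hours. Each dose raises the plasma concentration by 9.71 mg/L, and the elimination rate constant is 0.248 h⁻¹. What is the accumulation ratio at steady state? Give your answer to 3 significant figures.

1.28

Fraction remaining after one interval: e^(−kτ) = e^(−0.2480 × 6.10) = 0.2203
R = 1 / (1 − 0.2203) = 1 / 0.7797 ≈ 1.28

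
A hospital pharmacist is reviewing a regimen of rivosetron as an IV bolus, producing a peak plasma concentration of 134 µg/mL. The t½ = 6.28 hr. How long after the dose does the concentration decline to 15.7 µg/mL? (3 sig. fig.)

k = ln 2 / 6.28 = 0.1104 hr⁻¹
C(t) = C₀ e^(−kt)  ⇒  t = ln(C₀/C) / k
t = ln(134/15.7) / 0.1104 = 2.144 / 0.1104 ≈ 19.4 hours

19.4 hours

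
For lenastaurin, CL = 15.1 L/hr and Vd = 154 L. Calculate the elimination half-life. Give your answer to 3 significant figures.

7.07 hours

k = CL / V = 15.1 / 154 = 0.09805 hr⁻¹
t½ = ln 2 / k = ln 2 / 0.09805 ≈ 7.07 hours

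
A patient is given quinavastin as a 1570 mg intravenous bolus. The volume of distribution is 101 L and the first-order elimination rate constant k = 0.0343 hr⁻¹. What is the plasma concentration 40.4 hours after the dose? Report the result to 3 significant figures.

C₀ = dose / V = 1570 / 101 = 15.54 µg/mL
C(t) = C₀ e^(−kt) = 15.54 × e^(−0.03430 × 40.4) = 15.54 × e^(−1.386) = 15.54 × 0.2501 ≈ 3.89 µg/mL

3.89 µg/mL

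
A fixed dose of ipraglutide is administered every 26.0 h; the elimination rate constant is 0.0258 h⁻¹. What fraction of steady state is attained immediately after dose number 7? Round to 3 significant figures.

0.991

f_n = 1 − e^(−nkτ) = 1 − e^(−7 × 0.02580 × 26.0) = 1 − e^(−4.696) = 1 − 0.009135 ≈ 0.991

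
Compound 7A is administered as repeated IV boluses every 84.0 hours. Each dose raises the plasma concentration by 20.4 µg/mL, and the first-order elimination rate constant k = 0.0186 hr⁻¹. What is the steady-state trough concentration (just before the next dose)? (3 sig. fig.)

Fraction remaining after one interval: e^(−kτ) = e^(−0.01860 × 84.0) = 0.2096
R = 1 / (1 − 0.2096) = 1.265
Css,max = 20.4 × 1.265 = 25.81 µg/mL
Css,min = Css,max × e^(−kτ) = 25.81 × 0.2096 ≈ 5.41 µg/mL

5.41 µg/mL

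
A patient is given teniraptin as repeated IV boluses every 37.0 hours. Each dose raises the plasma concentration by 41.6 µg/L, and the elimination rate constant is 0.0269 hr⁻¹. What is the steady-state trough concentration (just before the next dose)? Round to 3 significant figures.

Fraction remaining after one interval: e^(−kτ) = e^(−0.02690 × 37.0) = 0.3696
R = 1 / (1 − 0.3696) = 1.586
Css,max = 41.6 × 1.586 = 65.99 µg/L
Css,min = Css,max × e^(−kτ) = 65.99 × 0.3696 ≈ 24.4 µg/L

24.4 µg/L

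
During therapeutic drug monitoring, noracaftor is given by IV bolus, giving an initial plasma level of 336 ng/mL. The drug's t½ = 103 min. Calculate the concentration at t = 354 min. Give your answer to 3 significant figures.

k = ln 2 / 103 = 0.006730 min⁻¹
354 min is 3.437 half-lives, so C = 336 × (1/2)^3.437 = 336 × 0.09234 ≈ 31.0 ng/mL

31.0 ng/mL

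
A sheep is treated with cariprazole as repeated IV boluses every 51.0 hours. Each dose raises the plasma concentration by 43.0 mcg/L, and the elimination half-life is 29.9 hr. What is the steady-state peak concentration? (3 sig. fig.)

62.0 mcg/L

k = ln 2 / 29.9 = 0.02318 hr⁻¹
Fraction remaining after one interval: e^(−kτ) = e^(−0.02318 × 51.0) = 0.3066
R = 1 / (1 − 0.3066) = 1.442
Css,max = 43.0 × 1.442 ≈ 62.0 mcg/L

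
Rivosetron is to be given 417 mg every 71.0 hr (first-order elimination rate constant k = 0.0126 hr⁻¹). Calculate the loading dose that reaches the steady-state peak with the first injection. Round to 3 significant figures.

Accumulation ratio R = 1 / (1 − e^(−kτ)) = 1 / (1 − e^(−0.01260×71.0)) = 1 / (1 − 0.4088) = 1.691
Loading dose = maintenance dose × R = 417 × 1.691 ≈ 705 mg

705 mg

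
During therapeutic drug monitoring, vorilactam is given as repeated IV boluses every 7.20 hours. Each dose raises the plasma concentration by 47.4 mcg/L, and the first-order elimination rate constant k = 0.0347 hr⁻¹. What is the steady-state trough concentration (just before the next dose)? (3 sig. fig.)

Fraction remaining after one interval: e^(−kτ) = e^(−0.03470 × 7.20) = 0.7789
R = 1 / (1 − 0.7789) = 4.523
Css,max = 47.4 × 4.523 = 214.4 mcg/L
Css,min = Css,max × e^(−kτ) = 214.4 × 0.7789 ≈ 167 mcg/L

167 mcg/L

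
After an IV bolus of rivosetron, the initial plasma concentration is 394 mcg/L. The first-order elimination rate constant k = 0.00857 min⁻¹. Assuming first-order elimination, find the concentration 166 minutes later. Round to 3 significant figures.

95.0 mcg/L

C(t) = C₀ e^(−kt) = 394 × e^(−0.008570 × 166) = 394 × e^(−1.423) = 394 × 0.2411 ≈ 95.0 mcg/L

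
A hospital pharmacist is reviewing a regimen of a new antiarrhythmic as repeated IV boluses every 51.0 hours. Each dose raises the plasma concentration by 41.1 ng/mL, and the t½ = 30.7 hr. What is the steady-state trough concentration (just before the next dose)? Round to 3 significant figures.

k = ln 2 / 30.7 = 0.02258 hr⁻¹
Fraction remaining after one interval: e^(−kτ) = e^(−0.02258 × 51.0) = 0.3162
R = 1 / (1 − 0.3162) = 1.462
Css,max = 41.1 × 1.462 = 60.10 ng/mL
Css,min = Css,max × e^(−kτ) = 60.10 × 0.3162 ≈ 19.0 ng/mL

19.0 ng/mL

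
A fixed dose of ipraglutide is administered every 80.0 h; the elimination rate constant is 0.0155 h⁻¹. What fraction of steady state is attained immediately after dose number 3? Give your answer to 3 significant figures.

0.976

f_n = 1 − e^(−nkτ) = 1 − e^(−3 × 0.01550 × 80.0) = 1 − e^(−3.720) = 1 − 0.02423 ≈ 0.976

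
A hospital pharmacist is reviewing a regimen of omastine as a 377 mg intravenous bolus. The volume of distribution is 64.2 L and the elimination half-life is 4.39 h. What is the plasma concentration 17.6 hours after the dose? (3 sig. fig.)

0.365 mg/L

C₀ = dose / V = 377 / 64.2 = 5.872 mg/L
k = ln 2 / 4.39 = 0.1579 h⁻¹
C(t) = C₀ e^(−kt) = 5.872 × e^(−0.1579 × 17.6) = 5.872 × e^(−2.779) = 5.872 × 0.06211 ≈ 0.365 mg/L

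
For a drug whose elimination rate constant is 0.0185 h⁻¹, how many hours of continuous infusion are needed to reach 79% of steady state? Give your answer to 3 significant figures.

84.4 hours

f = 1 − e^(−kt)  ⇒  t = −ln(1 − f) / k
t = −ln(1 − 0.79) / 0.01850 = 1.561 / 0.01850 ≈ 84.4 hours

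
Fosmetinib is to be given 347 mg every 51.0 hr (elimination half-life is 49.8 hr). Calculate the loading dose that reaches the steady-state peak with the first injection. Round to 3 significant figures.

k = ln 2 / 49.8 = 0.01392 hr⁻¹
Accumulation ratio R = 1 / (1 − e^(−kτ)) = 1 / (1 − e^(−0.01392×51.0)) = 1 / (1 − 0.4917) = 1.967
Loading dose = maintenance dose × R = 347 × 1.967 ≈ 683 mg

683 mg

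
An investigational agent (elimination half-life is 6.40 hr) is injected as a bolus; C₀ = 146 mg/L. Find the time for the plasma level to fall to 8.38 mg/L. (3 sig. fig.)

26.4 hours

k = ln 2 / 6.40 = 0.1083 hr⁻¹
C(t) = C₀ e^(−kt)  ⇒  t = ln(C₀/C) / k
t = ln(146/8.38) / 0.1083 = 2.858 / 0.1083 ≈ 26.4 hours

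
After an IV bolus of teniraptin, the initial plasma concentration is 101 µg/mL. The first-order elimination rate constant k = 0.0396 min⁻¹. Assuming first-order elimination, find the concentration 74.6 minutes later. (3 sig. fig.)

C(t) = C₀ e^(−kt) = 101 × e^(−0.03960 × 74.6) = 101 × e^(−2.954) = 101 × 0.05212 ≈ 5.26 µg/mL

5.26 µg/mL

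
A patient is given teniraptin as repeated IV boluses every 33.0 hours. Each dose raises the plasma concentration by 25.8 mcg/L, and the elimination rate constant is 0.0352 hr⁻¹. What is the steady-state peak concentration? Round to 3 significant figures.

37.6 mcg/L

Fraction remaining after one interval: e^(−kτ) = e^(−0.03520 × 33.0) = 0.3130
R = 1 / (1 − 0.3130) = 1.456
Css,max = 25.8 × 1.456 ≈ 37.6 mcg/L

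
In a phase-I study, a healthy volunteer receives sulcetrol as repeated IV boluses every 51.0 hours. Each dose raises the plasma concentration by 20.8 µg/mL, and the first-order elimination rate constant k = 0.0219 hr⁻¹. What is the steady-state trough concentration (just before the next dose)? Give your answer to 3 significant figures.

10.1 µg/mL

Fraction remaining after one interval: e^(−kτ) = e^(−0.02190 × 51.0) = 0.3273
R = 1 / (1 − 0.3273) = 1.487
Css,max = 20.8 × 1.487 = 30.92 µg/mL
Css,min = Css,max × e^(−kτ) = 30.92 × 0.3273 ≈ 10.1 µg/mL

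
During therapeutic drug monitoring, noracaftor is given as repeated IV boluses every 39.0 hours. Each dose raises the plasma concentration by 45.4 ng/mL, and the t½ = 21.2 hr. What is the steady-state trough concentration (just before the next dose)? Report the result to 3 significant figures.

k = ln 2 / 21.2 = 0.03270 hr⁻¹
Fraction remaining after one interval: e^(−kτ) = e^(−0.03270 × 39.0) = 0.2794
R = 1 / (1 − 0.2794) = 1.388
Css,max = 45.4 × 1.388 = 63.00 ng/mL
Css,min = Css,max × e^(−kτ) = 63.00 × 0.2794 ≈ 17.6 ng/mL

17.6 ng/mL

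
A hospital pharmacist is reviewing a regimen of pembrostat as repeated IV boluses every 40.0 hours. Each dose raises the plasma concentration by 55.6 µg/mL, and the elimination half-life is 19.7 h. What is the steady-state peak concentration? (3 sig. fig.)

k = ln 2 / 19.7 = 0.03519 h⁻¹
Fraction remaining after one interval: e^(−kτ) = e^(−0.03519 × 40.0) = 0.2448
R = 1 / (1 − 0.2448) = 1.324
Css,max = 55.6 × 1.324 ≈ 73.6 µg/mL

73.6 µg/mL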